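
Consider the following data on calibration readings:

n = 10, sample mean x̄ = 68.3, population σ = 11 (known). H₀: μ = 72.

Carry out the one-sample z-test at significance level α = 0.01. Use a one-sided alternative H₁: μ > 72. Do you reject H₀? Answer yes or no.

SE = σ/√n = 11/√10 = 3.4785
z = (x̄−μ₀)/SE = (68.3−72)/3.4785 = -1.0637
p-value (one-sided, H₁ greater) = 0.85626
At α=0.01: p ≥ α → fail to reject H₀

reject H₀: no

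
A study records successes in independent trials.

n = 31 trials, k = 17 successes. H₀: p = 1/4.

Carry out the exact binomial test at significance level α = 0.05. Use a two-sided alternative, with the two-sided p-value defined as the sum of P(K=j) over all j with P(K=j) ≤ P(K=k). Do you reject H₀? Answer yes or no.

reject H₀: yes

Exact binomial: n=31, k=17, p₀=1/4=0.2500
P(X=j) = C(n,j)·p₀^j·(1−p₀)^(n−j); p = Σ P(X=j) over j with P(X=j) ≤ P(X=17)
p-value (two-sided) = 0.00050
At α=0.05: p < α → reject H₀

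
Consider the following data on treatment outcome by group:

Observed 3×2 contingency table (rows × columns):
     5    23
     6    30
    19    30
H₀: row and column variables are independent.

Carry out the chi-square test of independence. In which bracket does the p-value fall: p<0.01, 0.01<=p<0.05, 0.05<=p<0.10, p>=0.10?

Row totals [28, 36, 49], col totals [30, 83], n=113
χ² = (5−7.43)²/7.43 + (23−20.57)²/20.57 + (6−9.56)²/9.56 + (30−26.44)²/26.44 + (19−13.01)²/13.01 + (30−35.99)²/35.99 = 6.6440
df = 2
p-value (upper-tail) = 0.03608
→ bracket: 0.01<=p<0.05

p-value bracket: 0.01<=p<0.05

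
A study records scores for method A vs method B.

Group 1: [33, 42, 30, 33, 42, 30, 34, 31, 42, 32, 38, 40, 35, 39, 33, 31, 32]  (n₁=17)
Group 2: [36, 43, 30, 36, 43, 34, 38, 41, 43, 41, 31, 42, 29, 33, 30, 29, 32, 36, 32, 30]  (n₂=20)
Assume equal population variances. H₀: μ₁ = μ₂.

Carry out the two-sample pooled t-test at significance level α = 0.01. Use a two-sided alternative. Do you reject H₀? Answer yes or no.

x̄₁=35.118, s₁=4.400, n₁=17
x̄₂=35.450, s₂=5.165, n₂=20
s_p² = [16·4.400² + 19·5.165²]/35 = 23.3347
SE = √(s_p²·(1/17+1/20)) = 1.5935
t = (35.118−35.450)/1.5935 = -0.2086
df = 35
p-value (two-sided) = 0.83600
At α=0.01: p ≥ α → fail to reject H₀

reject H₀: no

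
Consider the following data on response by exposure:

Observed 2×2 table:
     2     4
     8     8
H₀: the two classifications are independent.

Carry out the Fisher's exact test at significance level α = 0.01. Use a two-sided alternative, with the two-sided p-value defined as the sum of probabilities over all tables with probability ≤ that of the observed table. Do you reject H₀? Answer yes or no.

reject H₀: no

Margins: r₁=6, r₂=16, c₁=10, c₂=12, n=22
p_obs = C(6,2)·C(16,8)/C(22,10); sum pmf over tables with pmf ≤ p_obs
p-value (two-sided) = 0.64617
At α=0.01: p ≥ α → fail to reject H₀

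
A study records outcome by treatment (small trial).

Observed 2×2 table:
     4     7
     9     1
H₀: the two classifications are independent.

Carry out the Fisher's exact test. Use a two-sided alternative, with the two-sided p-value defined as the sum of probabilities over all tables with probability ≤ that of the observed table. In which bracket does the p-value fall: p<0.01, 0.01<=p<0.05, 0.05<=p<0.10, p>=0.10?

Margins: r₁=11, r₂=10, c₁=13, c₂=8, n=21
p_obs = C(11,4)·C(10,9)/C(21,13); sum pmf over tables with pmf ≤ p_obs
p-value (two-sided) = 0.02374
→ bracket: 0.01<=p<0.05

p-value bracket: 0.01<=p<0.05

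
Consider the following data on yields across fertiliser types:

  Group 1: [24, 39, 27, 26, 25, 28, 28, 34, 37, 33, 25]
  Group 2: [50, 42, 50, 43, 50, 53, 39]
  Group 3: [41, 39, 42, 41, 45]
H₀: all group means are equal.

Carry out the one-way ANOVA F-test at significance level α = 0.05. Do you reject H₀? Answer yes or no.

Group means [29.64, 46.71, 41.60], grand mean 37.435
SSB = Σnᵢ(x̄ᵢ−x̄)² = 1358.478; SSW = ΣΣ(x−x̄ᵢ)² = 459.174
MSB = 1358.478/2 = 679.2391; MSW = 459.174/20 = 22.9587
F = MSB/MSW = 29.5853
df = (2, 20)
p-value (upper-tail) = 0.00000
At α=0.05: p < α → reject H₀

reject H₀: yes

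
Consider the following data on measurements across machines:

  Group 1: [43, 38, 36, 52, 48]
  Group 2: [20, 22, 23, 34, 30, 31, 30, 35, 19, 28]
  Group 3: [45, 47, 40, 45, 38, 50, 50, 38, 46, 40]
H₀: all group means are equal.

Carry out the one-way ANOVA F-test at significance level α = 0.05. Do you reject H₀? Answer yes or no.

Group means [43.40, 27.20, 43.90], grand mean 37.120
SSB = Σnᵢ(x̄ᵢ−x̄)² = 1640.940; SSW = ΣΣ(x−x̄ᵢ)² = 671.700
MSB = 1640.940/2 = 820.4700; MSW = 671.700/22 = 30.5318
F = MSB/MSW = 26.8726
df = (2, 22)
p-value (upper-tail) = 0.00000
At α=0.05: p < α → reject H₀

reject H₀: yes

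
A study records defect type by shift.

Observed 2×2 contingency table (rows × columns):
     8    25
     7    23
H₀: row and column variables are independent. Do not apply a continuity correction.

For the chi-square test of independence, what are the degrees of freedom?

df = (r−1)(c−1) = (2−1)·(2−1) = 1

degrees of freedom = 1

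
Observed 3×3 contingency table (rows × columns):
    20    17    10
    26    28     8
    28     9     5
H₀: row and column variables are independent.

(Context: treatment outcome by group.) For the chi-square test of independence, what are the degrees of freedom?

df = (r−1)(c−1) = (3−1)·(3−1) = 4

degrees of freedom = 4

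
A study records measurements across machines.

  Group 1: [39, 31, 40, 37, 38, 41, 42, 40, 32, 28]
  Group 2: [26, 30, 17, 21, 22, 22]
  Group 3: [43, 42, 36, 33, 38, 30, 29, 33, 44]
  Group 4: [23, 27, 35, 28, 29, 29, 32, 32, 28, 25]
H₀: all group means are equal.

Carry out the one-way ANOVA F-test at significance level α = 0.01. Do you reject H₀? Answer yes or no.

Group means [36.80, 23.00, 36.44, 28.80], grand mean 32.057
SSB = Σnᵢ(x̄ᵢ−x̄)² = 996.463; SSW = ΣΣ(x−x̄ᵢ)² = 671.422
MSB = 996.463/3 = 332.1545; MSW = 671.422/31 = 21.6588
F = MSB/MSW = 15.3358
df = (3, 31)
p-value (upper-tail) = 0.00000
At α=0.01: p < α → reject H₀

reject H₀: yes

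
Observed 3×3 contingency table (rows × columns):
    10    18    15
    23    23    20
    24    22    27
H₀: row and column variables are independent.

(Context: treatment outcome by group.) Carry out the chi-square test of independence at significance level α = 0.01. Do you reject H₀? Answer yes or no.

reject H₀: no

Row totals [43, 66, 73], col totals [57, 63, 62], n=182
χ² = (10−13.47)²/13.47 + (18−14.88)²/14.88 + (15−14.65)²/14.65 + (23−20.67)²/20.67 + (23−22.85)²/22.85 + (20−22.48)²/22.48 + (24−22.86)²/22.86 + (22−25.27)²/25.27 + (27−24.87)²/24.87 = 2.7533
df = 4
p-value (upper-tail) = 0.59992
At α=0.01: p ≥ α → fail to reject H₀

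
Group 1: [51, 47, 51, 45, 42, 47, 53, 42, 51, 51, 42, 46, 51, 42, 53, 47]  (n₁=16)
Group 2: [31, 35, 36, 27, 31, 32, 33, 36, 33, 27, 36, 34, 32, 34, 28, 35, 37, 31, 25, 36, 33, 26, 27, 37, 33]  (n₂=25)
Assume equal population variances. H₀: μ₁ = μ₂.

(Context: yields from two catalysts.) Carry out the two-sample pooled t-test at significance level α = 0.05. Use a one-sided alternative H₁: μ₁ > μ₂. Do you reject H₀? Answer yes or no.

x̄₁=47.562, s₁=4.098, n₁=16
x̄₂=32.200, s₂=3.663, n₂=25
s_p² = [15·4.098² + 24·3.663²]/39 = 14.7163
SE = √(s_p²·(1/16+1/25)) = 1.2282
t = (47.562−32.200)/1.2282 = 12.5083
df = 39
p-value (one-sided, H₁ greater) = 0.00000
At α=0.05: p < α → reject H₀

reject H₀: yes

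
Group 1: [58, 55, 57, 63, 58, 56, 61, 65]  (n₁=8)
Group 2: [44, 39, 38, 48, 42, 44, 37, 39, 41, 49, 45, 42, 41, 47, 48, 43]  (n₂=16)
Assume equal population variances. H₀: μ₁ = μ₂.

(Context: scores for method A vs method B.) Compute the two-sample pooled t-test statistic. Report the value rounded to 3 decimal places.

x̄₁=59.125, s₁=3.523, n₁=8
x̄₂=42.938, s₂=3.750, n₂=16
s_p² = [7·3.523² + 15·3.750²]/22 = 13.5369
SE = √(s_p²·(1/8+1/16)) = 1.5932
t = (59.125−42.938)/1.5932 = 10.1606
df = 22

test statistic = 10.161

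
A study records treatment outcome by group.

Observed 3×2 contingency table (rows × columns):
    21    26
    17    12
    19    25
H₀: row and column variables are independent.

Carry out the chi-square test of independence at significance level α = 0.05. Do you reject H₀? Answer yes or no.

Row totals [47, 29, 44], col totals [57, 63], n=120
χ² = (21−22.32)²/22.32 + (26−24.68)²/24.68 + (17−13.78)²/13.78 + (12−15.22)²/15.22 + (19−20.90)²/20.90 + (25−23.10)²/23.10 = 1.9170
df = 2
p-value (upper-tail) = 0.38348
At α=0.05: p ≥ α → fail to reject H₀

reject H₀: no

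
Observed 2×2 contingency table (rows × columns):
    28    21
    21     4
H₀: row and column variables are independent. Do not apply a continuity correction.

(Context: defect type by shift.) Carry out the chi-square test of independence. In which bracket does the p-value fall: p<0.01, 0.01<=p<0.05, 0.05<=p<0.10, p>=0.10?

p-value bracket: 0.01<=p<0.05

Row totals [49, 25], col totals [49, 25], n=74
χ² = (28−32.45)²/32.45 + (21−16.55)²/16.55 + (21−16.55)²/16.55 + (4−8.45)²/8.45 = 5.3377
df = 1
p-value (upper-tail) = 0.02087
→ bracket: 0.01<=p<0.05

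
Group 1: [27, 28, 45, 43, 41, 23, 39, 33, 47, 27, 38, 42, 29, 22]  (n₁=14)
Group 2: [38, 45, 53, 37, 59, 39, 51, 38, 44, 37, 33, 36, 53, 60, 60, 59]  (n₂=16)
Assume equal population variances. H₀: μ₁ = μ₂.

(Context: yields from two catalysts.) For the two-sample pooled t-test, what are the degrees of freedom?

degrees of freedom = 28

df = n₁ + n₂ − 2 = 14 + 16 − 2 = 28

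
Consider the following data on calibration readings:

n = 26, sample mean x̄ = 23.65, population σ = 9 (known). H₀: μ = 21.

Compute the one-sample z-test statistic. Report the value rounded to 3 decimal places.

SE = σ/√n = 9/√26 = 1.7650
z = (x̄−μ₀)/SE = (23.65−21)/1.7650 = 1.5014

test statistic = 1.501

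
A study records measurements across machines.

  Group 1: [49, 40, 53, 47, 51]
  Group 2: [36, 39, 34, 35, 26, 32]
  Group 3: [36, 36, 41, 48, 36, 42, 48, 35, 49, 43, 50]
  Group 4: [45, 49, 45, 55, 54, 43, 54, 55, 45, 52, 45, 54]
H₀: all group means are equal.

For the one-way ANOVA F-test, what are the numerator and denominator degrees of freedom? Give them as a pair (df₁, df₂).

degrees of freedom = [3, 30]

k = 4 groups, N = 34 total
df = (k−1, N−k) = (4−1, 34−4) = (3, 30)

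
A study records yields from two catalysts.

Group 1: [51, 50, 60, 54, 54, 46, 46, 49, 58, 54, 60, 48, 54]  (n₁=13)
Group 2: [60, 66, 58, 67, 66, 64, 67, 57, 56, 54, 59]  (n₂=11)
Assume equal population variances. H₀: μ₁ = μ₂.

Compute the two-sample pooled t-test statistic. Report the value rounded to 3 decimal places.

x̄₁=52.615, s₁=4.805, n₁=13
x̄₂=61.273, s₂=4.839, n₂=11
s_p² = [12·4.805² + 10·4.839²]/22 = 23.2390
SE = √(s_p²·(1/13+1/11)) = 1.9749
t = (52.615−61.273)/1.9749 = -4.3837
df = 22

test statistic = -4.384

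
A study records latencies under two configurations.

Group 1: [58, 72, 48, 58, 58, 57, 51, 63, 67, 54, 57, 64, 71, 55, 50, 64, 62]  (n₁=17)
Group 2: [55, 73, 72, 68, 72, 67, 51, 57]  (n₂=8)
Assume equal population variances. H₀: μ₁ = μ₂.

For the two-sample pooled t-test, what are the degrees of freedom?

df = n₁ + n₂ − 2 = 17 + 8 − 2 = 23

degrees of freedom = 23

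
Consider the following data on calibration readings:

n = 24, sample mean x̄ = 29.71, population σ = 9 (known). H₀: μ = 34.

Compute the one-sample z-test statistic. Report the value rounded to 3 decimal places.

test statistic = -2.335

SE = σ/√n = 9/√24 = 1.8371
z = (x̄−μ₀)/SE = (29.71−34)/1.8371 = -2.3352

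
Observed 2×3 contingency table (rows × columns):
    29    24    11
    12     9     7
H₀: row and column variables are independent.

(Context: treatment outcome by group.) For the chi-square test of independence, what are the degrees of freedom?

degrees of freedom = 2

df = (r−1)(c−1) = (2−1)·(3−1) = 2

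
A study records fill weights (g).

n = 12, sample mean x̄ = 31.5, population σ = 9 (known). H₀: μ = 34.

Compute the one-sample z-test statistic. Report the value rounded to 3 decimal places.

test statistic = -0.962

SE = σ/√n = 9/√12 = 2.5981
z = (x̄−μ₀)/SE = (31.5−34)/2.5981 = -0.9623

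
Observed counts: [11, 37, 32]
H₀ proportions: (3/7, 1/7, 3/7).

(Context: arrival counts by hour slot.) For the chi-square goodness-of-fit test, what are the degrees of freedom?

degrees of freedom = 2

df = k − 1 = 3 − 1 = 2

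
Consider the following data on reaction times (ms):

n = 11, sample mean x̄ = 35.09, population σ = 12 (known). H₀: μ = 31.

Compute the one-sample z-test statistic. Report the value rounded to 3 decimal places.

test statistic = 1.130

SE = σ/√n = 12/√11 = 3.6181
z = (x̄−μ₀)/SE = (35.09−31)/3.6181 = 1.1304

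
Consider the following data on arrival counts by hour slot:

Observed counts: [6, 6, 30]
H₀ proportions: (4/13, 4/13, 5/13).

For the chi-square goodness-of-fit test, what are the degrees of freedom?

df = k − 1 = 3 − 1 = 2

degrees of freedom = 2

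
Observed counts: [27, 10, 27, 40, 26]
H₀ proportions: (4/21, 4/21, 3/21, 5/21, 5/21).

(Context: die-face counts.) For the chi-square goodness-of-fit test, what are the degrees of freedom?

df = k − 1 = 5 − 1 = 4

degrees of freedom = 4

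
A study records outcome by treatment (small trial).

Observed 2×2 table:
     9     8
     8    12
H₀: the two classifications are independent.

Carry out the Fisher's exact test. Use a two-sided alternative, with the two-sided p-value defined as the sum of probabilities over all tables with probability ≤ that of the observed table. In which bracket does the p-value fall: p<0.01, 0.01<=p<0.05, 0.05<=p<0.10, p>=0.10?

p-value bracket: p>=0.10

Margins: r₁=17, r₂=20, c₁=17, c₂=20, n=37
p_obs = C(17,9)·C(20,8)/C(37,17); sum pmf over tables with pmf ≤ p_obs
p-value (two-sided) = 0.51738
→ bracket: p>=0.10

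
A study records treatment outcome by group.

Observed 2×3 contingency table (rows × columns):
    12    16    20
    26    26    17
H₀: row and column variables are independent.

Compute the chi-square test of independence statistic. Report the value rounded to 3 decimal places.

Row totals [48, 69], col totals [38, 42, 37], n=117
χ² = (12−15.59)²/15.59 + (16−17.23)²/17.23 + (20−15.18)²/15.18 + (26−22.41)²/22.41 + (26−24.77)²/24.77 + (17−21.82)²/21.82 = 4.1464
df = 2

test statistic = 4.146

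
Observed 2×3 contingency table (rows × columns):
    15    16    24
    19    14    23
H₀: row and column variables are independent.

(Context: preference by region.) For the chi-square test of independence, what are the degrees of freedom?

df = (r−1)(c−1) = (2−1)·(3−1) = 2

degrees of freedom = 2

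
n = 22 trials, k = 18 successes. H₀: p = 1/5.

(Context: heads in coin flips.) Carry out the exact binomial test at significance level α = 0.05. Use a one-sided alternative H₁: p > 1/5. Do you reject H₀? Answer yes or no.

Exact binomial: n=22, k=18, p₀=1/5=0.2000
P(X≥18) from Σ C(n,i)·p₀^i·(1−p₀)^(n−i)
p-value (one-sided, H₁ greater) = 0.00000
At α=0.05: p < α → reject H₀

reject H₀: yes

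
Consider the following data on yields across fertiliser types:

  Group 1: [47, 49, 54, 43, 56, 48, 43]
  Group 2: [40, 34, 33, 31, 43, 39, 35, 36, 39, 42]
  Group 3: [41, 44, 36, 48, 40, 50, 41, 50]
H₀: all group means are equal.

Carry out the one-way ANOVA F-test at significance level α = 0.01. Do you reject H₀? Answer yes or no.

reject H₀: yes

Group means [48.57, 37.20, 43.75], grand mean 42.480
SSB = Σnᵢ(x̄ᵢ−x̄)² = 551.426; SSW = ΣΣ(x−x̄ᵢ)² = 478.814
MSB = 551.426/2 = 275.7129; MSW = 478.814/22 = 21.7643
F = MSB/MSW = 12.6681
df = (2, 22)
p-value (upper-tail) = 0.00022
At α=0.01: p < α → reject H₀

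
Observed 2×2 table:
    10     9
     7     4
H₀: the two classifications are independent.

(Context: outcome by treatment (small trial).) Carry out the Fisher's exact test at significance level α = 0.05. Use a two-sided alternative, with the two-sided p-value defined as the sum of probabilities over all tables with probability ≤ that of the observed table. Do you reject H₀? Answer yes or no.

Margins: r₁=19, r₂=11, c₁=17, c₂=13, n=30
p_obs = C(19,10)·C(11,7)/C(30,17); sum pmf over tables with pmf ≤ p_obs
p-value (two-sided) = 0.70843
At α=0.05: p ≥ α → fail to reject H₀

reject H₀: no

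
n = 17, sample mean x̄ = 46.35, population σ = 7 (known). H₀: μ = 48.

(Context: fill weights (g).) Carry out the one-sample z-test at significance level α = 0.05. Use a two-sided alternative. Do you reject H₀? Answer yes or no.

SE = σ/√n = 7/√17 = 1.6977
z = (x̄−μ₀)/SE = (46.35−48)/1.6977 = -0.9719
p-value (two-sided) = 0.33111
At α=0.05: p ≥ α → fail to reject H₀

reject H₀: no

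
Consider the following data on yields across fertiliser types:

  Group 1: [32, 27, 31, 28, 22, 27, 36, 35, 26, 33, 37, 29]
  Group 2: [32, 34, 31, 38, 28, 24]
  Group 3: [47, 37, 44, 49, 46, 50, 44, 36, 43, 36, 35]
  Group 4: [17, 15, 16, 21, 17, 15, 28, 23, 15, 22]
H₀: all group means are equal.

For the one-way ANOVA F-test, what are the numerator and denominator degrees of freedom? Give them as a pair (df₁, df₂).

degrees of freedom = [3, 35]

k = 4 groups, N = 39 total
df = (k−1, N−k) = (4−1, 39−4) = (3, 35)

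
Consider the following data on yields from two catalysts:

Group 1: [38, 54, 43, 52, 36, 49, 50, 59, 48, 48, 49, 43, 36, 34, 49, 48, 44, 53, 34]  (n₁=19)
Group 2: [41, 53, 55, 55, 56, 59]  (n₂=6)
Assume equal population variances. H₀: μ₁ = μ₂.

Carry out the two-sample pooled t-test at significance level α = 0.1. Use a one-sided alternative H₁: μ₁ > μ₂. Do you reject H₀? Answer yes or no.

reject H₀: no

x̄₁=45.632, s₁=7.243, n₁=19
x̄₂=53.167, s₂=6.274, n₂=6
s_p² = [18·7.243² + 5·6.274²]/23 = 49.6198
SE = √(s_p²·(1/19+1/6)) = 3.2987
t = (45.632−53.167)/3.2987 = -2.2842
df = 23
p-value (one-sided, H₁ greater) = 0.98404
At α=0.1: p ≥ α → fail to reject H₀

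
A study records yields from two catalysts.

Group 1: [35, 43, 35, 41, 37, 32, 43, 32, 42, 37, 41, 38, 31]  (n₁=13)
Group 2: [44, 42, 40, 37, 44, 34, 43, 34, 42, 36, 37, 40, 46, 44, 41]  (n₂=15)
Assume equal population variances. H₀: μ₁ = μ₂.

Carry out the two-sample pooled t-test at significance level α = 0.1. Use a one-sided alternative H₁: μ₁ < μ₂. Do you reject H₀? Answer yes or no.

reject H₀: yes

x̄₁=37.462, s₁=4.294, n₁=13
x̄₂=40.267, s₂=3.845, n₂=15
s_p² = [12·4.294² + 14·3.845²]/26 = 16.4679
SE = √(s_p²·(1/13+1/15)) = 1.5377
t = (37.462−40.267)/1.5377 = -1.8242
df = 26
p-value (one-sided, H₁ less) = 0.03982
At α=0.1: p < α → reject H₀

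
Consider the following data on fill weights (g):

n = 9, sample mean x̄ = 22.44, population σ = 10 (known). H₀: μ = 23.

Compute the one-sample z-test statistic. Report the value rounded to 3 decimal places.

SE = σ/√n = 10/√9 = 3.3333
z = (x̄−μ₀)/SE = (22.44−23)/3.3333 = -0.1680

test statistic = -0.168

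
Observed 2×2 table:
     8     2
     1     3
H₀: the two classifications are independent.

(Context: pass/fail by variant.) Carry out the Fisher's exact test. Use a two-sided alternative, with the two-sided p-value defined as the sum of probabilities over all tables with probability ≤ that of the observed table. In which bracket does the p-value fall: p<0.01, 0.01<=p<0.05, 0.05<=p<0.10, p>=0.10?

Margins: r₁=10, r₂=4, c₁=9, c₂=5, n=14
p_obs = C(10,8)·C(4,1)/C(14,9); sum pmf over tables with pmf ≤ p_obs
p-value (two-sided) = 0.09491
→ bracket: 0.05<=p<0.10

p-value bracket: 0.05<=p<0.10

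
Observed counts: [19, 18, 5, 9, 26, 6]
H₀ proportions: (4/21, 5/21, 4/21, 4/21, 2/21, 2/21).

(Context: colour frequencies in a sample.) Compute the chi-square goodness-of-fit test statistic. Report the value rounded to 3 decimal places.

test statistic = 53.007

n = 83; E_i = n·p_i = [15.81, 19.76, 15.81, 15.81, 7.90, 7.90]
χ² = (19−15.81)²/15.81 + (18−19.76)²/19.76 + (5−15.81)²/15.81 + (9−15.81)²/15.81 + (26−7.90)²/7.90 + (6−7.90)²/7.90 = 53.0066
df = 5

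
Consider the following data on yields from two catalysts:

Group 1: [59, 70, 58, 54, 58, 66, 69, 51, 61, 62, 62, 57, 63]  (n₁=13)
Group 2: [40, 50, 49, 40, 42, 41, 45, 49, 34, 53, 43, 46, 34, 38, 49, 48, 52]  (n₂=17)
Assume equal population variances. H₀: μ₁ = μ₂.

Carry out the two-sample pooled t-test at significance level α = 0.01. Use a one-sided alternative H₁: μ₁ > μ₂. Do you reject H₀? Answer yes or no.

reject H₀: yes

x̄₁=60.769, s₁=5.495, n₁=13
x̄₂=44.294, s₂=5.903, n₂=17
s_p² = [12·5.495² + 16·5.903²]/28 = 32.8513
SE = √(s_p²·(1/13+1/17)) = 2.1117
t = (60.769−44.294)/2.1117 = 7.8017
df = 28
p-value (one-sided, H₁ greater) = 0.00000
At α=0.01: p < α → reject H₀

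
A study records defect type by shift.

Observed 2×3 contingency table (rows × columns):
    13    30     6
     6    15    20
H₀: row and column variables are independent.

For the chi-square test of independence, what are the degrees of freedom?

degrees of freedom = 2

df = (r−1)(c−1) = (2−1)·(3−1) = 2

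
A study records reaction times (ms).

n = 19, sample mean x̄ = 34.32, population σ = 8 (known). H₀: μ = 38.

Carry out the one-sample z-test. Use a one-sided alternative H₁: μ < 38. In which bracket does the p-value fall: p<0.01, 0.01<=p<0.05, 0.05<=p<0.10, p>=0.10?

SE = σ/√n = 8/√19 = 1.8353
z = (x̄−μ₀)/SE = (34.32−38)/1.8353 = -2.0051
p-value (one-sided, H₁ less) = 0.02248
→ bracket: 0.01<=p<0.05

p-value bracket: 0.01<=p<0.05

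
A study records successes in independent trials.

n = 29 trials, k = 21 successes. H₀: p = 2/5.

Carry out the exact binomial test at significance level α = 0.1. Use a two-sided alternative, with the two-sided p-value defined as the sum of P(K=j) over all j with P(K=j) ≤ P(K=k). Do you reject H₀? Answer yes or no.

reject H₀: yes

Exact binomial: n=29, k=21, p₀=2/5=0.4000
P(X=j) = C(n,j)·p₀^j·(1−p₀)^(n−j); p = Σ P(X=j) over j with P(X=j) ≤ P(X=21)
p-value (two-sided) = 0.00049
At α=0.1: p < α → reject H₀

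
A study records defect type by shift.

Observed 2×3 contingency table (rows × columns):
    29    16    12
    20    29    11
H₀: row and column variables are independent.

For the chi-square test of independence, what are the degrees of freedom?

df = (r−1)(c−1) = (2−1)·(3−1) = 2

degrees of freedom = 2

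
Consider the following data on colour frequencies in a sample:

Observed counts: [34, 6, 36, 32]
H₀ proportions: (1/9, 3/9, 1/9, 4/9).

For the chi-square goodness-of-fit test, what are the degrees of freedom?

df = k − 1 = 4 − 1 = 3

degrees of freedom = 3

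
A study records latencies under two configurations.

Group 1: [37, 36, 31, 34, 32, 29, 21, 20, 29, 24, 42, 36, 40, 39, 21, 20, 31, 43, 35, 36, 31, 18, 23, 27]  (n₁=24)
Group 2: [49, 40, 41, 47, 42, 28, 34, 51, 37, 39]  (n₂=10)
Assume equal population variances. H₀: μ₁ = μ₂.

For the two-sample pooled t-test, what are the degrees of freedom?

degrees of freedom = 32

df = n₁ + n₂ − 2 = 24 + 10 − 2 = 32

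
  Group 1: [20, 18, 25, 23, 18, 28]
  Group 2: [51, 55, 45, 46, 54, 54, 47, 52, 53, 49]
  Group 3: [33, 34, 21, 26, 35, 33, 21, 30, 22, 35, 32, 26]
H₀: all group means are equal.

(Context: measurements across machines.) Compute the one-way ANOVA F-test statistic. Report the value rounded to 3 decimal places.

Group means [22.00, 50.60, 29.00], grand mean 35.214
SSB = Σnᵢ(x̄ᵢ−x̄)² = 3878.314; SSW = ΣΣ(x−x̄ᵢ)² = 534.400
MSB = 3878.314/2 = 1939.1571; MSW = 534.400/25 = 21.3760
F = MSB/MSW = 90.7166
df = (2, 25)

test statistic = 90.717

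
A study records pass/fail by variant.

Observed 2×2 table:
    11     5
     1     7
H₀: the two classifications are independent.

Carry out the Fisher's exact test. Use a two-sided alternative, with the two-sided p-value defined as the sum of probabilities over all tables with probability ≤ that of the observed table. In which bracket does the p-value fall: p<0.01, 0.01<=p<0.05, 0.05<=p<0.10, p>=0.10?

Margins: r₁=16, r₂=8, c₁=12, c₂=12, n=24
p_obs = C(16,11)·C(8,1)/C(24,12); sum pmf over tables with pmf ≤ p_obs
p-value (two-sided) = 0.02719
→ bracket: 0.01<=p<0.05

p-value bracket: 0.01<=p<0.05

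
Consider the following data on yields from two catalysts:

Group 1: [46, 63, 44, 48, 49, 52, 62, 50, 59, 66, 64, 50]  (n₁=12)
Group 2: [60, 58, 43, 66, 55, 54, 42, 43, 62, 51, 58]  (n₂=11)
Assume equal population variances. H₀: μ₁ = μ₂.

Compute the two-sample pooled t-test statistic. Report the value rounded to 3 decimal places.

x̄₁=54.417, s₁=7.821, n₁=12
x̄₂=53.818, s₂=8.195, n₂=11
s_p² = [11·7.821² + 10·8.195²]/21 = 64.0263
SE = √(s_p²·(1/12+1/11)) = 3.3401
t = (54.417−53.818)/3.3401 = 0.1792
df = 21

test statistic = 0.179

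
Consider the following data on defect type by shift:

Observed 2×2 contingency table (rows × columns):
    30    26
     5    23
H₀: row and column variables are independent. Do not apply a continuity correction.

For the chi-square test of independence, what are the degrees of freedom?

degrees of freedom = 1

df = (r−1)(c−1) = (2−1)·(2−1) = 1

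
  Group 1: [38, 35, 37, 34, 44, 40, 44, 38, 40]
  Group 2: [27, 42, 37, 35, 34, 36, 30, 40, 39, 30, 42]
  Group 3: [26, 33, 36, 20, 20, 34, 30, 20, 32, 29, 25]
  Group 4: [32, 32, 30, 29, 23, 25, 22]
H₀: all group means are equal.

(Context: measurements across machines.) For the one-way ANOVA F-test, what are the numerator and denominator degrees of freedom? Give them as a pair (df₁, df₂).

k = 4 groups, N = 38 total
df = (k−1, N−k) = (4−1, 38−4) = (3, 34)

degrees of freedom = [3, 34]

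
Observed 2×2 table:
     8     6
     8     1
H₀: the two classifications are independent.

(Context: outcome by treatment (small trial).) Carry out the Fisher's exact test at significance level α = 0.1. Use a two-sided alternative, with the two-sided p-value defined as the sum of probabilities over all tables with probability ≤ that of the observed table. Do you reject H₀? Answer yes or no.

reject H₀: no

Margins: r₁=14, r₂=9, c₁=16, c₂=7, n=23
p_obs = C(14,8)·C(9,8)/C(23,16); sum pmf over tables with pmf ≤ p_obs
p-value (two-sided) = 0.17596
At α=0.1: p ≥ α → fail to reject H₀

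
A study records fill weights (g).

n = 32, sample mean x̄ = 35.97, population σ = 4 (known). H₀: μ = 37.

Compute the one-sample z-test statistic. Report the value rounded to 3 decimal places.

SE = σ/√n = 4/√32 = 0.7071
z = (x̄−μ₀)/SE = (35.97−37)/0.7071 = -1.4566

test statistic = -1.457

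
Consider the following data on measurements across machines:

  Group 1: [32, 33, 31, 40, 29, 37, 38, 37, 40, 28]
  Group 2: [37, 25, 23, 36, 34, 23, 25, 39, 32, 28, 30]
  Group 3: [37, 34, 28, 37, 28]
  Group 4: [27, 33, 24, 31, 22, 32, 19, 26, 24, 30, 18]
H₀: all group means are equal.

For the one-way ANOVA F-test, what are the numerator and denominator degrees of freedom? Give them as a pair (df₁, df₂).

k = 4 groups, N = 37 total
df = (k−1, N−k) = (4−1, 37−4) = (3, 33)

degrees of freedom = [3, 33]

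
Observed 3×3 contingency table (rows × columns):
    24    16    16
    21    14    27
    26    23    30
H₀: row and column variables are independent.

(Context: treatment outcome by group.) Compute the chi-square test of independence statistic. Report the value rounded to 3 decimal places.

Row totals [56, 62, 79], col totals [71, 53, 73], n=197
χ² = (24−20.18)²/20.18 + (16−15.07)²/15.07 + (16−20.75)²/20.75 + (21−22.35)²/22.35 + (14−16.68)²/16.68 + (27−22.97)²/22.97 + (26−28.47)²/28.47 + (23−21.25)²/21.25 + (30−29.27)²/29.27 = 3.4608
df = 4

test statistic = 3.461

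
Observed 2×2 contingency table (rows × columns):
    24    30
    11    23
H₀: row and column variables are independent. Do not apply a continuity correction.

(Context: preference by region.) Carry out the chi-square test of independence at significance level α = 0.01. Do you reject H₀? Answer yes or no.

reject H₀: no

Row totals [54, 34], col totals [35, 53], n=88
χ² = (24−21.48)²/21.48 + (30−32.52)²/32.52 + (11−13.52)²/13.52 + (23−20.48)²/20.48 = 1.2734
df = 1
p-value (upper-tail) = 0.25913
At α=0.01: p ≥ α → fail to reject H₀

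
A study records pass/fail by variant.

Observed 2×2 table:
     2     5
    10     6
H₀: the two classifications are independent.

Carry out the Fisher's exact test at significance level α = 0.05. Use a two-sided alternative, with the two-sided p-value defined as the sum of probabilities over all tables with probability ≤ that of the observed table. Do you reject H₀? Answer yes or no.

Margins: r₁=7, r₂=16, c₁=12, c₂=11, n=23
p_obs = C(7,2)·C(16,10)/C(23,12); sum pmf over tables with pmf ≤ p_obs
p-value (two-sided) = 0.19303
At α=0.05: p ≥ α → fail to reject H₀

reject H₀: no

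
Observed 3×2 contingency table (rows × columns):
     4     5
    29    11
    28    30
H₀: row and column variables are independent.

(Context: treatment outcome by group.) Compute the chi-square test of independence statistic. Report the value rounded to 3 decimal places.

test statistic = 6.301

Row totals [9, 40, 58], col totals [61, 46], n=107
χ² = (4−5.13)²/5.13 + (5−3.87)²/3.87 + (29−22.80)²/22.80 + (11−17.20)²/17.20 + (28−33.07)²/33.07 + (30−24.93)²/24.93 = 6.3011
df = 2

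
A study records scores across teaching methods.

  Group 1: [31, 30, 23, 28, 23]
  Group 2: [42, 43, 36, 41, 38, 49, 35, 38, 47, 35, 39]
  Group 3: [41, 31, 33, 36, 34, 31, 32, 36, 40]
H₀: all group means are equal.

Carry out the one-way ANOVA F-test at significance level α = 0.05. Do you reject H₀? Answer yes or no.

reject H₀: yes

Group means [27.00, 40.27, 34.89], grand mean 35.680
SSB = Σnᵢ(x̄ᵢ−x̄)² = 614.369; SSW = ΣΣ(x−x̄ᵢ)² = 385.071
MSB = 614.369/2 = 307.1846; MSW = 385.071/22 = 17.5032
F = MSB/MSW = 17.5502
df = (2, 22)
p-value (upper-tail) = 0.00003
At α=0.05: p < α → reject H₀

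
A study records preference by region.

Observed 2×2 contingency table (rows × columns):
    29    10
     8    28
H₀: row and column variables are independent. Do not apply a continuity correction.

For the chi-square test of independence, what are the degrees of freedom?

df = (r−1)(c−1) = (2−1)·(2−1) = 1

degrees of freedom = 1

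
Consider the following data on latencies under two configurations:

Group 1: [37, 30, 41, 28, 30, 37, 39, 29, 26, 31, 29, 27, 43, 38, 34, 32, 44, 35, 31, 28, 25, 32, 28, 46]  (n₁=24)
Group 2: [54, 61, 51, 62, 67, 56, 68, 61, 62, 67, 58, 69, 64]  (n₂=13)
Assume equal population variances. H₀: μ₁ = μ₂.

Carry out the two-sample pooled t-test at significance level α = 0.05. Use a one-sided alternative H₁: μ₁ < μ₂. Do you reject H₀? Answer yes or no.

reject H₀: yes

x̄₁=33.333, s₁=6.019, n₁=24
x̄₂=61.538, s₂=5.592, n₂=13
s_p² = [23·6.019² + 12·5.592²]/35 = 34.5304
SE = √(s_p²·(1/24+1/13)) = 2.0236
t = (33.333−61.538)/2.0236 = -13.9381
df = 35
p-value (one-sided, H₁ less) = 0.00000
At α=0.05: p < α → reject H₀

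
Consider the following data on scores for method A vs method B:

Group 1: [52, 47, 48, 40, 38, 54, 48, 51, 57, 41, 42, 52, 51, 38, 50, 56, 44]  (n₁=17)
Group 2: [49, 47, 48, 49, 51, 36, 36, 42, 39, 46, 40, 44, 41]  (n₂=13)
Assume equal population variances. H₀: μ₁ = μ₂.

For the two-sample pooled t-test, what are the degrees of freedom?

df = n₁ + n₂ − 2 = 17 + 13 − 2 = 28

degrees of freedom = 28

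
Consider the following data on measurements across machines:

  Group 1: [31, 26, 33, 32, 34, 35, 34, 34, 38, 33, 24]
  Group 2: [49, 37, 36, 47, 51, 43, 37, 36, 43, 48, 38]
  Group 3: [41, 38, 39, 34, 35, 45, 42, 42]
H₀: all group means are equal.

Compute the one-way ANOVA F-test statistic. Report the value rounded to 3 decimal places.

test statistic = 13.558

Group means [32.18, 42.27, 39.50], grand mean 37.833
SSB = Σnᵢ(x̄ᵢ−x̄)² = 590.348; SSW = ΣΣ(x−x̄ᵢ)² = 587.818
MSB = 590.348/2 = 295.1742; MSW = 587.818/27 = 21.7710
F = MSB/MSW = 13.5581
df = (2, 27)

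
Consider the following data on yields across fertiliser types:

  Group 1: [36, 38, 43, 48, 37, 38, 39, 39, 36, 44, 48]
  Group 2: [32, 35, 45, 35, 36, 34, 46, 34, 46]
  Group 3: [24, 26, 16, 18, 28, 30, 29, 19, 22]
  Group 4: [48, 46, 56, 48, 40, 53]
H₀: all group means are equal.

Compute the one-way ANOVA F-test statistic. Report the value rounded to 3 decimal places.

test statistic = 31.937

Group means [40.55, 38.11, 23.56, 48.50], grand mean 36.914
SSB = Σnᵢ(x̄ᵢ−x̄)² = 2569.404; SSW = ΣΣ(x−x̄ᵢ)² = 831.338
MSB = 2569.404/3 = 856.4682; MSW = 831.338/31 = 26.8174
F = MSB/MSW = 31.9371
df = (3, 31)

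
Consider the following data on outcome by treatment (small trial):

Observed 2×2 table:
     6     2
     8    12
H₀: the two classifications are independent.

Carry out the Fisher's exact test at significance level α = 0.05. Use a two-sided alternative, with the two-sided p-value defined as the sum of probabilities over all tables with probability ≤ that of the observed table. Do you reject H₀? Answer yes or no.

reject H₀: no

Margins: r₁=8, r₂=20, c₁=14, c₂=14, n=28
p_obs = C(8,6)·C(20,8)/C(28,14); sum pmf over tables with pmf ≤ p_obs
p-value (two-sided) = 0.20870
At α=0.05: p ≥ α → fail to reject H₀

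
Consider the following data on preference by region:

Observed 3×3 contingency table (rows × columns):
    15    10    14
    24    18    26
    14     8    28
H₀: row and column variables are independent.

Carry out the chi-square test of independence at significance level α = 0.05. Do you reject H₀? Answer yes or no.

reject H₀: no

Row totals [39, 68, 50], col totals [53, 36, 68], n=157
χ² = (15−13.17)²/13.17 + (10−8.94)²/8.94 + (14−16.89)²/16.89 + (24−22.96)²/22.96 + (18−15.59)²/15.59 + (26−29.45)²/29.45 + (14−16.88)²/16.88 + (8−11.46)²/11.46 + (28−21.66)²/21.66 = 5.0962
df = 4
p-value (upper-tail) = 0.27756
At α=0.05: p ≥ α → fail to reject H₀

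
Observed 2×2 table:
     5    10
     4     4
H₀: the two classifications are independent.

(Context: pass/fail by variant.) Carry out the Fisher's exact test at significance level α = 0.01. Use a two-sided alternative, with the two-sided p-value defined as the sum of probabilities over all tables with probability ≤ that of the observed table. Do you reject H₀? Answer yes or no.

reject H₀: no

Margins: r₁=15, r₂=8, c₁=9, c₂=14, n=23
p_obs = C(15,5)·C(8,4)/C(23,9); sum pmf over tables with pmf ≤ p_obs
p-value (two-sided) = 0.65702
At α=0.01: p ≥ α → fail to reject H₀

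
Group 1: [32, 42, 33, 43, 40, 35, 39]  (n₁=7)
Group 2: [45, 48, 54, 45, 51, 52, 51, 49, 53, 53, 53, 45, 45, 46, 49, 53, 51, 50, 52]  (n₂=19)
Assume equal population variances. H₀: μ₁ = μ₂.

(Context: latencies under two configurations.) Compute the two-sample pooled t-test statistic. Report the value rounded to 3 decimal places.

test statistic = -7.702

x̄₁=37.714, s₁=4.386, n₁=7
x̄₂=49.737, s₂=3.194, n₂=19
s_p² = [6·4.386² + 18·3.194²]/24 = 12.4630
SE = √(s_p²·(1/7+1/19)) = 1.5609
t = (37.714−49.737)/1.5609 = -7.7024
df = 24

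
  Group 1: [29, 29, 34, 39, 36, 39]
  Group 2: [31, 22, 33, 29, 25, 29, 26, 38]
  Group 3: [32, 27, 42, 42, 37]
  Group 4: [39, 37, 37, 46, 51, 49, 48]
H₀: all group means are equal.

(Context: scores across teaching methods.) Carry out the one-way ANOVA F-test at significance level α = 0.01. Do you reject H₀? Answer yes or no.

reject H₀: yes

Group means [34.33, 29.12, 36.00, 43.86], grand mean 35.615
SSB = Σnᵢ(x̄ᵢ−x̄)² = 823.088; SSW = ΣΣ(x−x̄ᵢ)² = 665.065
MSB = 823.088/3 = 274.3628; MSW = 665.065/22 = 30.2302
F = MSB/MSW = 9.0758
df = (3, 22)
p-value (upper-tail) = 0.00042
At α=0.01: p < α → reject H₀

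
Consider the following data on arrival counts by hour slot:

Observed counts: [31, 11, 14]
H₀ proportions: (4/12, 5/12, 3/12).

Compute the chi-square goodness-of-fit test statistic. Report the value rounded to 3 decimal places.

n = 56; E_i = n·p_i = [18.67, 23.33, 14.00]
χ² = (31−18.67)²/18.67 + (11−23.33)²/23.33 + (14−14.00)²/14.00 = 14.6679
df = 2

test statistic = 14.668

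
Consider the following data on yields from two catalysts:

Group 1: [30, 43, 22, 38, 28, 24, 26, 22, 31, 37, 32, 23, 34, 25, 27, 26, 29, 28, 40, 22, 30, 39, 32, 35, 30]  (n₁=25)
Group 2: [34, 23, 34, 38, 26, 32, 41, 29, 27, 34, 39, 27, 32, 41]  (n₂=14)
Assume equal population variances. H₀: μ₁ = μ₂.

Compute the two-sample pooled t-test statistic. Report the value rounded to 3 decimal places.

test statistic = -1.278

x̄₁=30.120, s₁=6.002, n₁=25
x̄₂=32.643, s₂=5.746, n₂=14
s_p² = [24·6.002² + 13·5.746²]/37 = 34.9690
SE = √(s_p²·(1/25+1/14)) = 1.9740
t = (30.120−32.643)/1.9740 = -1.2781
df = 37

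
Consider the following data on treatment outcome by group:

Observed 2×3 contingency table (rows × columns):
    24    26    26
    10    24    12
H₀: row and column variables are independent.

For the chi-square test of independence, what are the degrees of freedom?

df = (r−1)(c−1) = (2−1)·(3−1) = 2

degrees of freedom = 2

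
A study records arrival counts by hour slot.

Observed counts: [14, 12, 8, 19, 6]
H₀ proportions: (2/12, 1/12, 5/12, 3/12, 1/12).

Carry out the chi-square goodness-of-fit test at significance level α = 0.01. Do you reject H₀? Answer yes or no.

reject H₀: yes

n = 59; E_i = n·p_i = [9.83, 4.92, 24.58, 14.75, 4.92]
χ² = (14−9.83)²/9.83 + (12−4.92)²/4.92 + (8−24.58)²/24.58 + (19−14.75)²/14.75 + (6−4.92)²/4.92 = 24.6203
df = 4
p-value (upper-tail) = 0.00006
At α=0.01: p < α → reject H₀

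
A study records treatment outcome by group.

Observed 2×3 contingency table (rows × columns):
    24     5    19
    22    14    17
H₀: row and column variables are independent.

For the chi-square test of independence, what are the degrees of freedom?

degrees of freedom = 2

df = (r−1)(c−1) = (2−1)·(3−1) = 2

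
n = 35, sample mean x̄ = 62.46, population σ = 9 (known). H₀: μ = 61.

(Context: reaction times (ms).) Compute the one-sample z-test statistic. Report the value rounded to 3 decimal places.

test statistic = 0.960

SE = σ/√n = 9/√35 = 1.5213
z = (x̄−μ₀)/SE = (62.46−61)/1.5213 = 0.9597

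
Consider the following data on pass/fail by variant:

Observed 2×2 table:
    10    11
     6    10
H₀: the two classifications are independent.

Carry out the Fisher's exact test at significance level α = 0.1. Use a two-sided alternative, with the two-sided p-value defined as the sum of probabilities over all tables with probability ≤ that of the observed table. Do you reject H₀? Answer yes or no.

Margins: r₁=21, r₂=16, c₁=16, c₂=21, n=37
p_obs = C(21,10)·C(16,6)/C(37,16); sum pmf over tables with pmf ≤ p_obs
p-value (two-sided) = 0.73885
At α=0.1: p ≥ α → fail to reject H₀

reject H₀: no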